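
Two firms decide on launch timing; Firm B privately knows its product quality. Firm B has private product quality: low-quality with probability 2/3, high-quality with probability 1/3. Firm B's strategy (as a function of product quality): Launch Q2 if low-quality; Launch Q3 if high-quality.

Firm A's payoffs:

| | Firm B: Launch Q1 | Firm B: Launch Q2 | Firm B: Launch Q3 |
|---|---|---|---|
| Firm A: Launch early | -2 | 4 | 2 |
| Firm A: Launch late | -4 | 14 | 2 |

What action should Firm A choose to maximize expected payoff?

Launch late

Compute Firm A's expected payoff for each action, taking the expectation over Firm B's type.
E[Launch early] = 2/3·(4) + 1/3·(2) = 10/3
E[Launch late] = 2/3·(14) + 1/3·(2) = 10
Best response: Launch late (10 is the largest).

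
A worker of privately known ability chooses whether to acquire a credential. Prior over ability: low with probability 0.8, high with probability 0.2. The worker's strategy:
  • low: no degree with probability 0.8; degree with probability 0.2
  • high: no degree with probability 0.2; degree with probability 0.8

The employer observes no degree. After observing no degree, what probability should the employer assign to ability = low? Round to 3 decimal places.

P(no degree) = 0.8·0.8 + 0.2·0.2 = 0.68
P(low | no degree) = (0.8·0.8) / 0.68 = 0.64 / 0.68 = 0.941176

0.941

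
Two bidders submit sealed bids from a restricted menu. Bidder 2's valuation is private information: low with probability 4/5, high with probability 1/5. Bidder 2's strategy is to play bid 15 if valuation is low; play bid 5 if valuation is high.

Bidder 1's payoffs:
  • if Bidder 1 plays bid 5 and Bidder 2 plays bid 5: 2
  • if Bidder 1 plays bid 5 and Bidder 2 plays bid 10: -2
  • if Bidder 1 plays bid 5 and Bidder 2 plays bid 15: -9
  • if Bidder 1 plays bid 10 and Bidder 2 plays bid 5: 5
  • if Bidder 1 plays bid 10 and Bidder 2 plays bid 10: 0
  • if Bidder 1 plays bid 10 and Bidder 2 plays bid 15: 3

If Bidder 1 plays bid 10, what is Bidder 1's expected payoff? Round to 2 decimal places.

Take the expectation over Bidder 2's valuation, weighting each type's action by its prior probability.
E[bid 10] = 4/5·3 + 1/5·5 = 12/5 + 1 = 17/5

3.40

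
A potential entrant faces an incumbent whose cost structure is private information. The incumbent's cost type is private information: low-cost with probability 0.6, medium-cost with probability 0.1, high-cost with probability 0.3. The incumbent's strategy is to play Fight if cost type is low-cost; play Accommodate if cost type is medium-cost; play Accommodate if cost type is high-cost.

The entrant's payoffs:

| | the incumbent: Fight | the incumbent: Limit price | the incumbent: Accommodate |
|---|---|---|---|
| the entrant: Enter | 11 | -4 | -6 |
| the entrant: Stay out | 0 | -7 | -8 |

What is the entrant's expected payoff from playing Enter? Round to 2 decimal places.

4.20

Take the expectation over the incumbent's cost type, weighting each type's action by its prior probability.
E[Enter] = 0.6·11 + 0.1·(-6) + 0.3·(-6) = 6.6 + (-0.6) + (-1.8) = 4.2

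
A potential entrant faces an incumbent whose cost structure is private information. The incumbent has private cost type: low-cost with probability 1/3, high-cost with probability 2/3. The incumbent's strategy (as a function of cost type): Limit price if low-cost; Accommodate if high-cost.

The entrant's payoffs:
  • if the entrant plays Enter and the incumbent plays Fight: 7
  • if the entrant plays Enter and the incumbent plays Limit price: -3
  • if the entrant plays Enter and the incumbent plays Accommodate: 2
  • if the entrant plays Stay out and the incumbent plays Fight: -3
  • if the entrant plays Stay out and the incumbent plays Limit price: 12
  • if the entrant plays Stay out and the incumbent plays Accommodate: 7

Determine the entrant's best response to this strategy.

Compute the entrant's expected payoff for each action, taking the expectation over the incumbent's type.
E[Enter] = 1/3·(-3) + 2/3·(2) = 1/3
E[Stay out] = 1/3·(12) + 2/3·(7) = 26/3
Best response: Stay out (26/3 is the largest).

Stay out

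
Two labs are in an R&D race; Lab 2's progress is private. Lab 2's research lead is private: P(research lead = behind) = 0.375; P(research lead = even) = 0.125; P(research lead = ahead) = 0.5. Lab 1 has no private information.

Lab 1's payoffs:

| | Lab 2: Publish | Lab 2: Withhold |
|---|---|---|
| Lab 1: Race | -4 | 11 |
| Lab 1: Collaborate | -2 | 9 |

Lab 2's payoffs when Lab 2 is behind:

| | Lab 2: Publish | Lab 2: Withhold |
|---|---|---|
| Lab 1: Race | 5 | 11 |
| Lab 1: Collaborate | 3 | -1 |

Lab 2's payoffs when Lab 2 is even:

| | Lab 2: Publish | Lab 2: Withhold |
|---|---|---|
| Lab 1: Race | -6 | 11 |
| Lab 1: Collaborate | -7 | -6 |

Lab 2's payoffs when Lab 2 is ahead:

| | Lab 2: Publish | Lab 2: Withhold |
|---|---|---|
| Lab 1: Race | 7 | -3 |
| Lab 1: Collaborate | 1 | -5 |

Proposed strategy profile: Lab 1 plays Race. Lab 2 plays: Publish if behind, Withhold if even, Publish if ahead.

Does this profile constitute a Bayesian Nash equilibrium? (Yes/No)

No

Lab 1 plays Race: E[Race] = 0.375·(-4) + 0.125·(11) + 0.5·(-4) = -2.125; E[Collaborate] = -0.625. Not best-responding. ✗
Lab 2 (research lead behind), facing Race: Publish gives 5, Withhold gives 11. Proposed Publish is not best — profitable deviation exists. ✗
Lab 2 (research lead even), facing Race: Publish gives -6, Withhold gives 11. Proposed Withhold is best. ✓
Lab 2 (research lead ahead), facing Race: Publish gives 7, Withhold gives -3. Proposed Publish is best. ✓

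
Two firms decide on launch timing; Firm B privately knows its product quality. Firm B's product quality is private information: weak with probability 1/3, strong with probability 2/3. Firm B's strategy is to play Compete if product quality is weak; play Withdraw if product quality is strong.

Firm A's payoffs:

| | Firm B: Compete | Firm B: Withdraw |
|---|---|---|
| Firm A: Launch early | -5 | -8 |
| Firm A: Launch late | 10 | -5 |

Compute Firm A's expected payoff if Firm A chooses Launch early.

-7

E[Launch early] = 1/3·(-5) + 2/3·(-8) = (-5/3) + (-16/3) = -7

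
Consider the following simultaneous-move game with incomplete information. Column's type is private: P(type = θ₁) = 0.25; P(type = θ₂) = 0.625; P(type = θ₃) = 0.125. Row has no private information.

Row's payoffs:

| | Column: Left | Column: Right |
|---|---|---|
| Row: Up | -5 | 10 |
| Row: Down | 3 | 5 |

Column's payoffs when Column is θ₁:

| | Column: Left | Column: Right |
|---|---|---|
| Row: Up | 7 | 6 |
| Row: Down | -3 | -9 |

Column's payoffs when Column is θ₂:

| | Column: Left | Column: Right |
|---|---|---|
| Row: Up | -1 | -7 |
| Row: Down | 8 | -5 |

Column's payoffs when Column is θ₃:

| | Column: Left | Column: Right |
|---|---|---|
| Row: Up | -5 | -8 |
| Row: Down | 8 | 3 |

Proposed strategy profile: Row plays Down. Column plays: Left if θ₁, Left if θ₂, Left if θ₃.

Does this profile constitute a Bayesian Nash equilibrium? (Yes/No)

Row plays Down: E[Down] = 0.25·(3) + 0.625·(3) + 0.125·(3) = 3; E[Up] = -5. Best-responding. ✓
Column (type θ₁), facing Down: Left gives -3, Right gives -9. Proposed Left is best. ✓
Column (type θ₂), facing Down: Left gives 8, Right gives -5. Proposed Left is best. ✓
Column (type θ₃), facing Down: Left gives 8, Right gives 3. Proposed Left is best. ✓

Yes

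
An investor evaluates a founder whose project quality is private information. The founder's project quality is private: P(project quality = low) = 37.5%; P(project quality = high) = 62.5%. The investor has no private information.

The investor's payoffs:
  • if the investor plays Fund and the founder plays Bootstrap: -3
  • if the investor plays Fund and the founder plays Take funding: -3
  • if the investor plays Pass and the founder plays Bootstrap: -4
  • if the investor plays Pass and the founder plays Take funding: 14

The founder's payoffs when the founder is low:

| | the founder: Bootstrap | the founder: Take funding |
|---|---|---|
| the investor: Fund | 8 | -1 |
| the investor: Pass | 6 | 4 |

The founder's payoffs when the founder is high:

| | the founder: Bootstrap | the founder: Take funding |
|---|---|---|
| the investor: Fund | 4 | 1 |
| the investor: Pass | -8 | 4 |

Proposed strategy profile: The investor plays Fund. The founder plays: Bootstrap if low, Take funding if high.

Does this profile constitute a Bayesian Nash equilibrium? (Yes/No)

The investor plays Fund: E[Fund] = 0.375·(-3) + 0.625·(-3) = -3; E[Pass] = 7.25. Not best-responding. ✗
The founder (project quality low), facing Fund: Bootstrap gives 8, Take funding gives -1. Proposed Bootstrap is best. ✓
The founder (project quality high), facing Fund: Bootstrap gives 4, Take funding gives 1. Proposed Take funding is not best — profitable deviation exists. ✗

No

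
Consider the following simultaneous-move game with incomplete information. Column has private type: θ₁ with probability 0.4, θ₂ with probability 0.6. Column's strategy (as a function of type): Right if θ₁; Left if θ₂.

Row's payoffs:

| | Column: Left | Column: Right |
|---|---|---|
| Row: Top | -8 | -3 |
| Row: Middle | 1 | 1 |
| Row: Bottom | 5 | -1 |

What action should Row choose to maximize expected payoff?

Bottom

E[Top] = 0.4·(-3) + 0.6·(-8) = -6
E[Middle] = 0.4·(1) + 0.6·(1) = 1
E[Bottom] = 0.4·(-1) + 0.6·(5) = 2.6
Best response: Bottom (2.6 is the largest).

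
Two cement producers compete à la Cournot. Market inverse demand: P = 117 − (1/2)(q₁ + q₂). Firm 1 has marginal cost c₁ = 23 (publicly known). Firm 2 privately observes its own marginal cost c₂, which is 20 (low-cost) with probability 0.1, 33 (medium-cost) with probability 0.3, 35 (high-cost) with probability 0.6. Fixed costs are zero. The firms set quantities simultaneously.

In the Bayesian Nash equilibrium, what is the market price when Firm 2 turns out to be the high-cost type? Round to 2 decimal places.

Each type of Firm 2 best-responds to q₁; Firm 1 best-responds to the expected q₂ over Firm 2's types.
Firm 2 with cost c maximizes (117 − (1/2)(q₁+q₂) − c)·q₂, giving q₂(c) = (117 − c − (1/2)q₁).
E[c₂] = 0.1·20 + 0.3·33 + 0.6·35 = 32.9
Firm 1's FOC against E[q₂] yields q₁ = (117 − 2·23 + E[c₂])/(3/2) = (117 − 46 + 32.9)/(3/2) = 69.2667.
q₂(high-cost) = 47.3667, so P = 117 − (1/2)·(69.2667 + 47.3667) = 58.6833.

58.68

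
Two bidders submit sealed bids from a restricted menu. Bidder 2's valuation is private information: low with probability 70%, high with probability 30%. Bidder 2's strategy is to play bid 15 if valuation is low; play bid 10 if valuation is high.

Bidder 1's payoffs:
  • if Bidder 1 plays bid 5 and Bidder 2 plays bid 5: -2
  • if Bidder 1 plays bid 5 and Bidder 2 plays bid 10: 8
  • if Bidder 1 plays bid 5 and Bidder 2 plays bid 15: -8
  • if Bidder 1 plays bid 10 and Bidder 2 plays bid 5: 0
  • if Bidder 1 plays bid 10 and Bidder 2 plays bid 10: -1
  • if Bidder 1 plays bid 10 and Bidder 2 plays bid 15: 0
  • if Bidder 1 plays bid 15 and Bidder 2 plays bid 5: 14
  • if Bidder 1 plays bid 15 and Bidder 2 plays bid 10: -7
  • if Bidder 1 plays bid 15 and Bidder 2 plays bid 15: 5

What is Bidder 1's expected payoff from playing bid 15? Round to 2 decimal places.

1.40

E[bid 15] = 0.7·5 + 0.3·(-7) = 3.5 + (-2.1) = 1.4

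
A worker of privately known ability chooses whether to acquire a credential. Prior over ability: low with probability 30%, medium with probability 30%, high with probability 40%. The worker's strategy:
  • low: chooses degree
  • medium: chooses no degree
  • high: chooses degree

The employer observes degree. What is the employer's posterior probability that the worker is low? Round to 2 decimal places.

0.43

P(degree) = 0.3·1 + 0.3·0 + 0.4·1 = 0.7
P(low | degree) = (0.3·1) / 0.7 = 0.3 / 0.7 = 0.428571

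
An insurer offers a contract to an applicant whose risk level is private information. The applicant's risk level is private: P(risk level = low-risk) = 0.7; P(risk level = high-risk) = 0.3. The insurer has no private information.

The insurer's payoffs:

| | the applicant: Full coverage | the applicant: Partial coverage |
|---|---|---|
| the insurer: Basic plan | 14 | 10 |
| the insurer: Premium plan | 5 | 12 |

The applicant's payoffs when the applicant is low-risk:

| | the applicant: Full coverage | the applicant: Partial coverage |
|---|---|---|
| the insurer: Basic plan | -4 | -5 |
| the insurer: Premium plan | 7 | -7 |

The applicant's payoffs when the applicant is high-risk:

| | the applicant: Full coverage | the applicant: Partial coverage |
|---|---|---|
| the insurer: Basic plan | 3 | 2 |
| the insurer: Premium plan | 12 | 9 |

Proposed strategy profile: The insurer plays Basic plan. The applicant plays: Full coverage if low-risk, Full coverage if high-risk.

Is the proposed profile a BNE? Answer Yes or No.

Yes

A profile is a BNE iff every type of every player is best-responding given beliefs about the other side.
The insurer plays Basic plan: E[Basic plan] = 0.7·(14) + 0.3·(14) = 14; E[Premium plan] = 5. Best-responding. ✓
The applicant (risk level low-risk), facing Basic plan: Full coverage gives -4, Partial coverage gives -5. Proposed Full coverage is best. ✓
The applicant (risk level high-risk), facing Basic plan: Full coverage gives 3, Partial coverage gives 2. Proposed Full coverage is best. ✓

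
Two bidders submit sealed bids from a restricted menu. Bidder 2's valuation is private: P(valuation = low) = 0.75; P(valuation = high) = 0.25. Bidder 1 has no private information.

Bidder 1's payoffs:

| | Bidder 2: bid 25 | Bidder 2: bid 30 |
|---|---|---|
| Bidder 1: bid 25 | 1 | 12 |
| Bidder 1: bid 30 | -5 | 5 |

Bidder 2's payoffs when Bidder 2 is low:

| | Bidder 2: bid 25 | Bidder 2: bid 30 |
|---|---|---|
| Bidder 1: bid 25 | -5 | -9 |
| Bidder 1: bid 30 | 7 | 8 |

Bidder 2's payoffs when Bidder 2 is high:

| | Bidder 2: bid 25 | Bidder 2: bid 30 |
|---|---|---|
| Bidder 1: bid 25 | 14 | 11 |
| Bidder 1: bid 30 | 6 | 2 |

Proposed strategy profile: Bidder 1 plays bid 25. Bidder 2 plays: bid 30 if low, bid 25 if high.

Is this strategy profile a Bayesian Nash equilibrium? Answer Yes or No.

No

Bidder 1 plays bid 25: E[bid 25] = 0.75·(12) + 0.25·(1) = 9.25; E[bid 30] = 2.5. Best-responding. ✓
Bidder 2 (valuation low), facing bid 25: bid 25 gives -5, bid 30 gives -9. Proposed bid 30 is not best — profitable deviation exists. ✗
Bidder 2 (valuation high), facing bid 25: bid 25 gives 14, bid 30 gives 11. Proposed bid 25 is best. ✓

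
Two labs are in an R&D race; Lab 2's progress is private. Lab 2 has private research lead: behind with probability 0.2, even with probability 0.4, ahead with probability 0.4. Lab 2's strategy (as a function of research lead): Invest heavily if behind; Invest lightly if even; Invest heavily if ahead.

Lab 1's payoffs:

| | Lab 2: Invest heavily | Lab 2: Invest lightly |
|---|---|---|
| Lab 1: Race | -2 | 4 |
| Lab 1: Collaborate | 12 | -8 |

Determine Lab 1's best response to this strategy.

Collaborate

E[Race] = 0.2·(-2) + 0.4·(4) + 0.4·(-2) = 0.4
E[Collaborate] = 0.2·(12) + 0.4·(-8) + 0.4·(12) = 4
Best response: Collaborate (4 is the largest).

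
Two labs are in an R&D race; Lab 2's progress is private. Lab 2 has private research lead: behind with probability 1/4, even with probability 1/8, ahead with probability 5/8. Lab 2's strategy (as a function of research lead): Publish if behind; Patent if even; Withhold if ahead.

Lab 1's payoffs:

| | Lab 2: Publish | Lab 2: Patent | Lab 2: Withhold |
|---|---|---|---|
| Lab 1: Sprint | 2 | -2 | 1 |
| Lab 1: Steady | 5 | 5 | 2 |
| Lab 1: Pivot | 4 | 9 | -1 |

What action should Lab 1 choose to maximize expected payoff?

Steady

E[Sprint] = 1/4·(2) + 1/8·(-2) + 5/8·(1) = 7/8
E[Steady] = 1/4·(5) + 1/8·(5) + 5/8·(2) = 25/8
E[Pivot] = 1/4·(4) + 1/8·(9) + 5/8·(-1) = 3/2
Best response: Steady (25/8 is the largest).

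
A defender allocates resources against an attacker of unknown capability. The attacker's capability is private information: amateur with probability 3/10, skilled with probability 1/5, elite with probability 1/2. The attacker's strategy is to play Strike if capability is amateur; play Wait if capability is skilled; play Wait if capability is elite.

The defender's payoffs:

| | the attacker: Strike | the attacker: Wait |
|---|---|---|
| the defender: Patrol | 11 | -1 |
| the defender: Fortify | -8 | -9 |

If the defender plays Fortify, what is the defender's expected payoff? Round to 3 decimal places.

Take the expectation over the attacker's capability, weighting each type's action by its prior probability.
E[Fortify] = 3/10·(-8) + 1/5·(-9) + 1/2·(-9) = (-12/5) + (-9/5) + (-9/2) = -87/10

-8.700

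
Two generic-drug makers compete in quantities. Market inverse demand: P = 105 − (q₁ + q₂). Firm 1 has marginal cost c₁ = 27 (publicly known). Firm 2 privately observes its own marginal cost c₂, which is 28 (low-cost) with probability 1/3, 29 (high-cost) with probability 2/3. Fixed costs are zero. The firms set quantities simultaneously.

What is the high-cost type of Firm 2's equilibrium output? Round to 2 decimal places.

24.72

Type-c best response for Firm 2: q₂(c) = (105 − c)/2 − q₁/2.
Firm 1 maximizes expected profit; its first-order condition is 105 − 2q₁ − E[q₂] − 27 = 0.
Substituting E[q₂] and solving: E[c₂] = 28.6667, so q₁ = (105 − 2·27 + 28.6667)/3 = 26.5556.
q₂(high-cost) = (105 − 29 − 26.5556)/2 = 24.7222.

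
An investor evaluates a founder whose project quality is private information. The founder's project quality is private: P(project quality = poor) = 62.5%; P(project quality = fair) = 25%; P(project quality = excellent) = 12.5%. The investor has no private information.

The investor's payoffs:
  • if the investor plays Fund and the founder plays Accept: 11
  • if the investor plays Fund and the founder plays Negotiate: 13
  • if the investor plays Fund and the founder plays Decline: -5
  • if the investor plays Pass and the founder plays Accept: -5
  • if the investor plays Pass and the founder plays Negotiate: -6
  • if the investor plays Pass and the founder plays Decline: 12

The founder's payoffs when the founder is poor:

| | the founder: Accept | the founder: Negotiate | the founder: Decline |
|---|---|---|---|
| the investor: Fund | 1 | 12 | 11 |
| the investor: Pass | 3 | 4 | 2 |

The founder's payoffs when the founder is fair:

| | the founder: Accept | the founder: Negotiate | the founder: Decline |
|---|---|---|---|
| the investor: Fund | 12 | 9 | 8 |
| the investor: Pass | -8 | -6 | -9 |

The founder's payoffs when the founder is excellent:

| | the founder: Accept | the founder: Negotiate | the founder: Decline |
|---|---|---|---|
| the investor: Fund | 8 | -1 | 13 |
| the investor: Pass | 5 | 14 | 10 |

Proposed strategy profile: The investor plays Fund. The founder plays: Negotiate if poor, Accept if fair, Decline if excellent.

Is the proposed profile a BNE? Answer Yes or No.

The investor plays Fund: E[Fund] = 0.625·(13) + 0.25·(11) + 0.125·(-5) = 10.25; E[Pass] = -3.5. Best-responding. ✓
The founder (project quality poor), facing Fund: Accept gives 1, Negotiate gives 12, Decline gives 11. Proposed Negotiate is best. ✓
The founder (project quality fair), facing Fund: Accept gives 12, Negotiate gives 9, Decline gives 8. Proposed Accept is best. ✓
The founder (project quality excellent), facing Fund: Accept gives 8, Negotiate gives -1, Decline gives 13. Proposed Decline is best. ✓

Yes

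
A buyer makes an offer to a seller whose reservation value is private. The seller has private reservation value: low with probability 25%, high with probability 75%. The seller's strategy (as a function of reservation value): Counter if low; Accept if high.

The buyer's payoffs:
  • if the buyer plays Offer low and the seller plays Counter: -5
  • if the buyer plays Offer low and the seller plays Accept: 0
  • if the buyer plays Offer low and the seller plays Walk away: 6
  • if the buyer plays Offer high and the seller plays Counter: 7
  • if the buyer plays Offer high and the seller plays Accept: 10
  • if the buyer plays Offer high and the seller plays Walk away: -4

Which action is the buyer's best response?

Offer high

E[Offer low] = 0.25·(-5) + 0.75·(0) = -1.25
E[Offer high] = 0.25·(7) + 0.75·(10) = 9.25
Best response: Offer high (9.25 is the largest).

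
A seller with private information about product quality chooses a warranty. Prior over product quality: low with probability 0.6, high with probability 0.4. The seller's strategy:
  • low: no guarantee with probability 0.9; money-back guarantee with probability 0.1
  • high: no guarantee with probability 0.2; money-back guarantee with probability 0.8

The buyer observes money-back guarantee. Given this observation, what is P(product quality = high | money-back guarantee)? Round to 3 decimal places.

Apply Bayes' rule using the sender's strategy as the likelihood.
P(money-back guarantee) = 0.6·0.1 + 0.4·0.8 = 0.38
P(high | money-back guarantee) = (0.4·0.8) / 0.38 = 0.32 / 0.38 = 0.842105

0.842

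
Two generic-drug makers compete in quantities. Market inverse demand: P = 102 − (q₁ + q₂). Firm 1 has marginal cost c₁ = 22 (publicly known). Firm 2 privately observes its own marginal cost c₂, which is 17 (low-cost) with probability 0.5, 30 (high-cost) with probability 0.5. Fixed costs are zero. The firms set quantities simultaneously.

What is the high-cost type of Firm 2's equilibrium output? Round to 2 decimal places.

Type-c best response for Firm 2: q₂(c) = (102 − c)/2 − q₁/2.
Firm 1 maximizes expected profit; its first-order condition is 102 − 2q₁ − E[q₂] − 22 = 0.
Substituting E[q₂] and solving: E[c₂] = 23.5, so q₁ = (102 − 2·22 + 23.5)/3 = 27.1667.
q₂(high-cost) = (102 − 30 − 27.1667)/2 = 22.4167.

22.42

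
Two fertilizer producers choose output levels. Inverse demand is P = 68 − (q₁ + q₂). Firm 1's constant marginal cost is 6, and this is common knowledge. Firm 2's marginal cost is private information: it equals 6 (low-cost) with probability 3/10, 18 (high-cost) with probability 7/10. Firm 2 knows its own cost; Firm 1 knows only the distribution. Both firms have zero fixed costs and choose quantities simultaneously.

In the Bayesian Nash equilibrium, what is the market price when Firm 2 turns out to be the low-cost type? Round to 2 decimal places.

Type-c best response for Firm 2: q₂(c) = (68 − c)/2 − q₁/2.
Firm 1 maximizes expected profit; its first-order condition is 68 − 2q₁ − E[q₂] − 6 = 0.
Substituting E[q₂] and solving: E[c₂] = 14.4, so q₁ = (68 − 2·6 + 14.4)/3 = 23.4667.
q₂(low-cost) = 19.2667, so P = 68 − (23.4667 + 19.2667) = 25.2667.

25.27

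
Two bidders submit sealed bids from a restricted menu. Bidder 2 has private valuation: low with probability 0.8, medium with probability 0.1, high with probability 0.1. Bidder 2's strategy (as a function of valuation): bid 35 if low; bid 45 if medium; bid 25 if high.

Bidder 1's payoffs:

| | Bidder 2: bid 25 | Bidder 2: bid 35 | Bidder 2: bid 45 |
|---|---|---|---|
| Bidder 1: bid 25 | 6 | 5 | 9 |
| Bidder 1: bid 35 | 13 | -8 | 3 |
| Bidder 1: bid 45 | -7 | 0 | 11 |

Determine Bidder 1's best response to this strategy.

E[bid 25] = 0.8·(5) + 0.1·(9) + 0.1·(6) = 5.5
E[bid 35] = 0.8·(-8) + 0.1·(3) + 0.1·(13) = -4.8
E[bid 45] = 0.8·(0) + 0.1·(11) + 0.1·(-7) = 0.4
Best response: bid 25 (5.5 is the largest).

bid 25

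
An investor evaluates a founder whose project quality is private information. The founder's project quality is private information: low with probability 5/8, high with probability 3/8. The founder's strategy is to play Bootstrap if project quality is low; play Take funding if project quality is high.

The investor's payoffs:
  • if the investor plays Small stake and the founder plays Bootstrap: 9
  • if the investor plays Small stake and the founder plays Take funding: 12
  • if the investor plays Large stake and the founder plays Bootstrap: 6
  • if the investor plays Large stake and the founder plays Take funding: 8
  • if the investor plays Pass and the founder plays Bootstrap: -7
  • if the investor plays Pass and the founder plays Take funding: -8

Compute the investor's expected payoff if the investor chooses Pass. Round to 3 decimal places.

-7.375

E[Pass] = 5/8·(-7) + 3/8·(-8) = (-35/8) + (-3) = -59/8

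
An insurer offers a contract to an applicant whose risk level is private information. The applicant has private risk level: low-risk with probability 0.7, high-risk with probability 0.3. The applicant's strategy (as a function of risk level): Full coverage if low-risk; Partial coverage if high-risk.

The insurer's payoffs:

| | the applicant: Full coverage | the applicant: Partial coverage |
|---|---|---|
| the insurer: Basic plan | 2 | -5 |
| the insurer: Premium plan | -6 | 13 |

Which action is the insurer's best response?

Basic plan

Compute the insurer's expected payoff for each action, taking the expectation over the applicant's type.
E[Basic plan] = 0.7·(2) + 0.3·(-5) = -0.1
E[Premium plan] = 0.7·(-6) + 0.3·(13) = -0.3
Best response: Basic plan (-0.1 is the largest).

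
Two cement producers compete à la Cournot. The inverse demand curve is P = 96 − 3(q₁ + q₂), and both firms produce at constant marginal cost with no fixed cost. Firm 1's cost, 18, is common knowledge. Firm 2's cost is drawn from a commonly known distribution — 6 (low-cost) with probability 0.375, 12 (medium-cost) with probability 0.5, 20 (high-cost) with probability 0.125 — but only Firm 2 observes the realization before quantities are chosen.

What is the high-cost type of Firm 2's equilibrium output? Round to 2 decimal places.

Type-c best response for Firm 2: q₂(c) = (96 − c)/6 − q₁/2.
Firm 1 maximizes expected profit; its first-order condition is 96 − 6q₁ − 3E[q₂] − 18 = 0.
Substituting E[q₂] and solving: E[c₂] = 10.75, so q₁ = (96 − 2·18 + 10.75)/9 = 7.86111.
q₂(high-cost) = (96 − 20 − 3·7.86111)/6 = 8.73611.

8.74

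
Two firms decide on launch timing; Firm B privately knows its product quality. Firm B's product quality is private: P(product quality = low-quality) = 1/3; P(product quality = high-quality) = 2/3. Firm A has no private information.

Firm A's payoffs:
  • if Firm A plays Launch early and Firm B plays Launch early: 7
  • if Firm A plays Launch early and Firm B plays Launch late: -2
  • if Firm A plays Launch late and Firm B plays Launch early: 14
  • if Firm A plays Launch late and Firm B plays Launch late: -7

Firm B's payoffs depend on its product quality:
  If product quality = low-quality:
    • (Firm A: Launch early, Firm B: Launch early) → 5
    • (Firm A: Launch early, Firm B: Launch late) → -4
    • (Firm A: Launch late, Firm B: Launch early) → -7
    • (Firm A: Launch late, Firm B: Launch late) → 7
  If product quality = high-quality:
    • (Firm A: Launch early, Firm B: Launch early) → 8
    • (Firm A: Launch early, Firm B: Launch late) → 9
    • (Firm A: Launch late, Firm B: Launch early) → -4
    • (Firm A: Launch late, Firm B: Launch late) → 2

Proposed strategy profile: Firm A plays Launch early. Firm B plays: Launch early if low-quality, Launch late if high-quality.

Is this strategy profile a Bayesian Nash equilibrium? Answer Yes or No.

Firm A plays Launch early: E[Launch early] = 1/3·(7) + 2/3·(-2) = 1; E[Launch late] = 0. Best-responding. ✓
Firm B (product quality low-quality), facing Launch early: Launch early gives 5, Launch late gives -4. Proposed Launch early is best. ✓
Firm B (product quality high-quality), facing Launch early: Launch early gives 8, Launch late gives 9. Proposed Launch late is best. ✓

Yes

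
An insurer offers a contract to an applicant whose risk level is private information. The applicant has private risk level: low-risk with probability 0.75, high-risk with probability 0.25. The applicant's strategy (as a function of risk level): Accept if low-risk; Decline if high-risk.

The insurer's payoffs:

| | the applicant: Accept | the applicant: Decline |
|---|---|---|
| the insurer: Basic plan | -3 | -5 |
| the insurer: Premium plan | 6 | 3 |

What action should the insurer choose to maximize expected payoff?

Premium plan

E[Basic plan] = 0.75·(-3) + 0.25·(-5) = -3.5
E[Premium plan] = 0.75·(6) + 0.25·(3) = 5.25
Best response: Premium plan (5.25 is the largest).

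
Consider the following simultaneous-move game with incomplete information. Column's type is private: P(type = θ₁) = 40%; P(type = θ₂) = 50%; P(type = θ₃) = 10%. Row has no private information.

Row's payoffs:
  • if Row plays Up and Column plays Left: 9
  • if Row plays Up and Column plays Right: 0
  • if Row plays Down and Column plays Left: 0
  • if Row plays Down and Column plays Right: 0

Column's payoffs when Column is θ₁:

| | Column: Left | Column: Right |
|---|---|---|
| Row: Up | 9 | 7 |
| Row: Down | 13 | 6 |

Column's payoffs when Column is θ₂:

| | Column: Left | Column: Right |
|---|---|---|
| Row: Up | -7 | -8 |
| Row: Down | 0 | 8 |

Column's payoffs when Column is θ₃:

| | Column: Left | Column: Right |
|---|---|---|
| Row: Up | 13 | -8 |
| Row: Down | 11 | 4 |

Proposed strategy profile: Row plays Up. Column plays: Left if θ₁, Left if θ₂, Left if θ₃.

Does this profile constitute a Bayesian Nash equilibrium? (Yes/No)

Yes

A profile is a BNE iff every type of every player is best-responding given beliefs about the other side.
Row plays Up: E[Up] = 0.4·(9) + 0.5·(9) + 0.1·(9) = 9; E[Down] = 0. Best-responding. ✓
Column (type θ₁), facing Up: Left gives 9, Right gives 7. Proposed Left is best. ✓
Column (type θ₂), facing Up: Left gives -7, Right gives -8. Proposed Left is best. ✓
Column (type θ₃), facing Up: Left gives 13, Right gives -8. Proposed Left is best. ✓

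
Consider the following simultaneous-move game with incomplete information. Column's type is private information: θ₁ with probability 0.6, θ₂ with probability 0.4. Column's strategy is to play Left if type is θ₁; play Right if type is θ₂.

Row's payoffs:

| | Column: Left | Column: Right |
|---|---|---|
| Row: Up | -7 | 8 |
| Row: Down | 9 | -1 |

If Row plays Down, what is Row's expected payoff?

5

E[Down] = 0.6·9 + 0.4·(-1) = 5.4 + (-0.4) = 5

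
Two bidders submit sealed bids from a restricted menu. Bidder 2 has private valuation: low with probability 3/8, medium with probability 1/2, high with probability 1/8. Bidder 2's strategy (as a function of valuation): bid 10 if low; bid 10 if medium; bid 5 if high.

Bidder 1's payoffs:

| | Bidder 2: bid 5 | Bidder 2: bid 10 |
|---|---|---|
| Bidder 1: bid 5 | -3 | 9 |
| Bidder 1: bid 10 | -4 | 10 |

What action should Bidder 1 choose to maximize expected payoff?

E[bid 5] = 3/8·(9) + 1/2·(9) + 1/8·(-3) = 15/2
E[bid 10] = 3/8·(10) + 1/2·(10) + 1/8·(-4) = 33/4
Best response: bid 10 (33/4 is the largest).

bid 10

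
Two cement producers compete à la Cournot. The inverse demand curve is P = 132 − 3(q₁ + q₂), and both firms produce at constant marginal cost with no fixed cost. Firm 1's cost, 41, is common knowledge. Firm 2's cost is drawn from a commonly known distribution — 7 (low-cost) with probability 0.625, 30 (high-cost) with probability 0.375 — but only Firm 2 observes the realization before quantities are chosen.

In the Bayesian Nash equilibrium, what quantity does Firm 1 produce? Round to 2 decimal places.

7.29

Each type of Firm 2 best-responds to q₁; Firm 1 best-responds to the expected q₂ over Firm 2's types.
Firm 2 with cost c maximizes (132 − 3(q₁+q₂) − c)·q₂, giving q₂(c) = (132 − c − 3q₁)/6.
E[c₂] = 0.625·7 + 0.375·30 = 15.625
Firm 1's FOC against E[q₂] yields q₁ = (132 − 2·41 + E[c₂])/9 = (132 − 82 + 15.625)/9 = 7.29167.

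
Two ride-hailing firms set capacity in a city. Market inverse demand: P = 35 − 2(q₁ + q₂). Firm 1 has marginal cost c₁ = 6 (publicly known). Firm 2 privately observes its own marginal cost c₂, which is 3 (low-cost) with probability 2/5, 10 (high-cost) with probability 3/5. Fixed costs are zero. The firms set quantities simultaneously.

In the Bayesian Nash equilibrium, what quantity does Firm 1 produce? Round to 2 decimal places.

Each type of Firm 2 best-responds to q₁; Firm 1 best-responds to the expected q₂ over Firm 2's types.
Firm 2 with cost c maximizes (35 − 2(q₁+q₂) − c)·q₂, giving q₂(c) = (35 − c − 2q₁)/4.
E[c₂] = 2/5·3 + 3/5·10 = 7.2
Firm 1's FOC against E[q₂] yields q₁ = (35 − 2·6 + E[c₂])/6 = (35 − 12 + 7.2)/6 = 5.03333.

5.03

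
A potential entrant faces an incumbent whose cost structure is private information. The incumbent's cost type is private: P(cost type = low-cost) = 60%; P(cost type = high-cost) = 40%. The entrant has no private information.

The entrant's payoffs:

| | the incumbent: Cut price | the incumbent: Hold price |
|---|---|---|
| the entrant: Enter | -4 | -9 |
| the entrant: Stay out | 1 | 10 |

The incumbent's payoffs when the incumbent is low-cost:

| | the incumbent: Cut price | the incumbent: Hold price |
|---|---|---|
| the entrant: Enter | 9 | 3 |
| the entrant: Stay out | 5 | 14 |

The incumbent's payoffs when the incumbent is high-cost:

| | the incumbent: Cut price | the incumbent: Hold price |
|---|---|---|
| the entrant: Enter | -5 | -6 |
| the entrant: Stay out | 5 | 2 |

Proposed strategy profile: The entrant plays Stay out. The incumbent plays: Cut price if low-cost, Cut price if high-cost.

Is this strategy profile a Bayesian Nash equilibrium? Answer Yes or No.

No

A profile is a BNE iff every type of every player is best-responding given beliefs about the other side.
The entrant plays Stay out: E[Stay out] = 0.6·(1) + 0.4·(1) = 1; E[Enter] = -4. Best-responding. ✓
The incumbent (cost type low-cost), facing Stay out: Cut price gives 5, Hold price gives 14. Proposed Cut price is not best — profitable deviation exists. ✗
The incumbent (cost type high-cost), facing Stay out: Cut price gives 5, Hold price gives 2. Proposed Cut price is best. ✓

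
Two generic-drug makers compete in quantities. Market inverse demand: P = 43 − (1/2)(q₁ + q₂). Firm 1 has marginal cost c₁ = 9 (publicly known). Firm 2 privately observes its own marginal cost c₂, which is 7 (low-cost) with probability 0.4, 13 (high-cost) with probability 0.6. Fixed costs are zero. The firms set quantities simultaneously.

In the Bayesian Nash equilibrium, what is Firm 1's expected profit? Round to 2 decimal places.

281.64

Firm 2 with cost c maximizes (43 − (1/2)(q₁+q₂) − c)·q₂, giving q₂(c) = (43 − c − (1/2)q₁).
E[c₂] = 0.4·7 + 0.6·13 = 10.6
Firm 1's FOC against E[q₂] yields q₁ = (43 − 2·9 + E[c₂])/(3/2) = (43 − 18 + 10.6)/(3/2) = 23.7333.
E[P] = 43 − (1/2)·(q₁ + E[q₂]) = 20.8667; Firm 1's expected profit = (E[P] − 9)·q₁ = (20.8667 − 9)·23.7333 = 281.636.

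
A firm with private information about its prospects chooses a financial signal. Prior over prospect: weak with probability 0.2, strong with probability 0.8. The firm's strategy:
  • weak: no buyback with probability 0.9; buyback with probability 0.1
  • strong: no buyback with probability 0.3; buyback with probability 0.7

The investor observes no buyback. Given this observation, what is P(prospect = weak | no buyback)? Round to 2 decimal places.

0.43

P(no buyback) = 0.2·0.9 + 0.8·0.3 = 0.42
P(weak | no buyback) = (0.2·0.9) / 0.42 = 0.18 / 0.42 = 0.428571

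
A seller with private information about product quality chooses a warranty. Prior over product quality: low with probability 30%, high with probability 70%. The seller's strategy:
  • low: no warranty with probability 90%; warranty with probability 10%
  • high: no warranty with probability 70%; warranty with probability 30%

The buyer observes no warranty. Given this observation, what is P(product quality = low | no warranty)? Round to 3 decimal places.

P(no warranty) = 0.3·0.9 + 0.7·0.7 = 0.76
P(low | no warranty) = (0.3·0.9) / 0.76 = 0.27 / 0.76 = 0.355263

0.355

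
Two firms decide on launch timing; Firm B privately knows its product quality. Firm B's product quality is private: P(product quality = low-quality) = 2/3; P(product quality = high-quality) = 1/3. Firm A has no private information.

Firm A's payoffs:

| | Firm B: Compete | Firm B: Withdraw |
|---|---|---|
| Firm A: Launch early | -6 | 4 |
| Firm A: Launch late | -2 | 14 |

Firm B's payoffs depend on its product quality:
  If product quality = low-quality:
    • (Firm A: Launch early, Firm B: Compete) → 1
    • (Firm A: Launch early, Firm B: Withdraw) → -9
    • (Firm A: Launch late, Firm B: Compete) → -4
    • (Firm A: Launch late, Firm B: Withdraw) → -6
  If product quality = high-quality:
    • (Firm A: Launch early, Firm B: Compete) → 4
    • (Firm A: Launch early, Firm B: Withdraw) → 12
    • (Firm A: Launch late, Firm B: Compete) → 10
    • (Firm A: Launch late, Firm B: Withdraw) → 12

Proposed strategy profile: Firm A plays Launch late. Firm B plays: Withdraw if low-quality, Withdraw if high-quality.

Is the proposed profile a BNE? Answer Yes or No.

No

Firm A plays Launch late: E[Launch late] = 2/3·(14) + 1/3·(14) = 14; E[Launch early] = 4. Best-responding. ✓
Firm B (product quality low-quality), facing Launch late: Compete gives -4, Withdraw gives -6. Proposed Withdraw is not best — profitable deviation exists. ✗
Firm B (product quality high-quality), facing Launch late: Compete gives 10, Withdraw gives 12. Proposed Withdraw is best. ✓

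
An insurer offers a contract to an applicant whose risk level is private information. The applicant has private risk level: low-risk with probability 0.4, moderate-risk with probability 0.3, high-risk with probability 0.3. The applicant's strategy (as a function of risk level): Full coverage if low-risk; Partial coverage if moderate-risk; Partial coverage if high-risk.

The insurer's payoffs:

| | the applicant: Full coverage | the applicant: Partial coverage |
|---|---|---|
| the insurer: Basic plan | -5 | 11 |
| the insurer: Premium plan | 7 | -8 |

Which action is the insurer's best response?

E[Basic plan] = 0.4·(-5) + 0.3·(11) + 0.3·(11) = 4.6
E[Premium plan] = 0.4·(7) + 0.3·(-8) + 0.3·(-8) = -2
Best response: Basic plan (4.6 is the largest).

Basic plan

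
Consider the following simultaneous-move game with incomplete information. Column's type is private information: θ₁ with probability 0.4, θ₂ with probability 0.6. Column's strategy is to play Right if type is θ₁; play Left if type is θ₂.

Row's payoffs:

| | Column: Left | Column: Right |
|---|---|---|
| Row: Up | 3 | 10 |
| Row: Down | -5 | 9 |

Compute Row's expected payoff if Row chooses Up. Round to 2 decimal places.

5.80

E[Up] = 0.4·10 + 0.6·3 = 4 + 1.8 = 5.8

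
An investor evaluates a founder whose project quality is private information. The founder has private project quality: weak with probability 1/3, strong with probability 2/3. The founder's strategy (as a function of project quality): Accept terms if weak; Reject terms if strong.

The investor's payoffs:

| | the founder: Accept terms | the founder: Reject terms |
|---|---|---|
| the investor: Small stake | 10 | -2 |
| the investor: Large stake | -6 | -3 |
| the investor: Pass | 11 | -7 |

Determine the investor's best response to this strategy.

Small stake

E[Small stake] = 1/3·(10) + 2/3·(-2) = 2
E[Large stake] = 1/3·(-6) + 2/3·(-3) = -4
E[Pass] = 1/3·(11) + 2/3·(-7) = -1
Best response: Small stake (2 is the largest).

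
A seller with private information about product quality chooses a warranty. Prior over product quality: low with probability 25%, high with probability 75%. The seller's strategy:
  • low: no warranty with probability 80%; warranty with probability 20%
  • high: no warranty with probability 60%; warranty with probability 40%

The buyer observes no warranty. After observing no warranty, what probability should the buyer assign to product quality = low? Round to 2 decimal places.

0.31

P(no warranty) = 0.25·0.8 + 0.75·0.6 = 0.65
P(low | no warranty) = (0.25·0.8) / 0.65 = 0.2 / 0.65 = 0.307692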